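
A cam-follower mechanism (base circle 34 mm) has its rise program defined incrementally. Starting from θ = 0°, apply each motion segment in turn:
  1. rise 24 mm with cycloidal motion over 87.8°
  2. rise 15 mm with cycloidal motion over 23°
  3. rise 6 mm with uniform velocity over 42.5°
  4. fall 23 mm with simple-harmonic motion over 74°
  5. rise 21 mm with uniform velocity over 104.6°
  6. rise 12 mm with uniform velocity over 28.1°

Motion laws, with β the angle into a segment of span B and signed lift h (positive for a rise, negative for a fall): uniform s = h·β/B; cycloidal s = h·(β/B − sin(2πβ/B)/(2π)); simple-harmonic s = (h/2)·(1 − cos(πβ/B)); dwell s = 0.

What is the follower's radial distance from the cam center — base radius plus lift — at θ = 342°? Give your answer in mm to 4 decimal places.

seg 1 [0°–87.8°] cycloidal, h=24: full span → s += 24 → s = 24.0000
seg 2 [87.8°–110.8°] cycloidal, h=15: full span → s += 15 → s = 39.0000
seg 3 [110.8°–153.3°] uniform, h=6: full span → s += 6 → s = 45.0000
seg 4 [153.3°–227.3°] simple-harmonic, h=-23: full span → s += -23 → s = 22.0000
seg 5 [227.3°–331.9°] uniform, h=21: full span → s += 21 → s = 43.0000
seg 6 [331.9°–360°] uniform, h=12: θ=342° here. β=10.1, B=28.1. 12·10.1/28.1 = 4.3132 → s = 47.3132
radial distance = base radius + s = 34 + 47.3132 = 81.3132

81.3132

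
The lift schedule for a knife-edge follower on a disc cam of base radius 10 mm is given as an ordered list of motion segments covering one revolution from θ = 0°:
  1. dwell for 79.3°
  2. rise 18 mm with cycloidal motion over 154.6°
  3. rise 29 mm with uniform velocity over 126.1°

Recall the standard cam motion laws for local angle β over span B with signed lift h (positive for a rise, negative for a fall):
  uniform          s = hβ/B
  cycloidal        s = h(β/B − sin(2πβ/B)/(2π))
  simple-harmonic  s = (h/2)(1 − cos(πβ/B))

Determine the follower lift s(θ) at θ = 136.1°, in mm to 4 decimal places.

seg 1 [0°–79.3°] dwell: s stays 0.0000
seg 2 [79.3°–233.9°] cycloidal, h=18: θ=136.1° here. β=56.8, B=154.6. 18·(0.3674 − sin(2π·0.3674)/(2π)) = 4.4931 → s = 4.4931

4.4931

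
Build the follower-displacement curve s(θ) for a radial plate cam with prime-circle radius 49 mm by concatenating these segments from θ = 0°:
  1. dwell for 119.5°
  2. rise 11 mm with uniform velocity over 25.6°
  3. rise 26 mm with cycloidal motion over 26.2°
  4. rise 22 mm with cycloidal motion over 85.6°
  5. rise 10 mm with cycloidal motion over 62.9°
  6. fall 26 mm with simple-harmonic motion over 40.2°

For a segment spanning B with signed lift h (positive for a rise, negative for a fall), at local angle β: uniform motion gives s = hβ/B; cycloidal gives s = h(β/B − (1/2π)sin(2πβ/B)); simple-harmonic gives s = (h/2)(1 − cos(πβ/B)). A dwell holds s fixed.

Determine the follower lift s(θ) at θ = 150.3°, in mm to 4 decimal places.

seg 1 [0°–119.5°] dwell: s stays 0.0000
seg 2 [119.5°–145.1°] uniform, h=11: full span → s += 11 → s = 11.0000
seg 3 [145.1°–171.3°] cycloidal, h=26: θ=150.3° here. β=5.2, B=26.2. 26·(0.1985 − sin(2π·0.1985)/(2π)) = 1.2373 → s = 12.2373

12.2373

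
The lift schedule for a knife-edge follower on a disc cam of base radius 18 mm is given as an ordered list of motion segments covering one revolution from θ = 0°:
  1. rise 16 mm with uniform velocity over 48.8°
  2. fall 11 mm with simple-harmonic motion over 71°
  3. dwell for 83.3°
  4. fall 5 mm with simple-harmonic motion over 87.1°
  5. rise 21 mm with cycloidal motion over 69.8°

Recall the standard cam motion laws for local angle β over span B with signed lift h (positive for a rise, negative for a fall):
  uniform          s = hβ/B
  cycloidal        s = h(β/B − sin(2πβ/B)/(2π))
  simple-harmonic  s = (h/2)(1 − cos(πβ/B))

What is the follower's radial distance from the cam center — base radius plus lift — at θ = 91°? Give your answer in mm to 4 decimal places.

seg 1 [0°–48.8°] uniform, h=16: full span → s += 16 → s = 16.0000
seg 2 [48.8°–119.8°] simple-harmonic, h=-11: θ=91° here. β=42.2, B=71. -11/2·(1 − cos(π·0.5944)) = -7.1068 → s = 8.8932
radial distance = base radius + s = 18 + 8.8932 = 26.8932

26.8932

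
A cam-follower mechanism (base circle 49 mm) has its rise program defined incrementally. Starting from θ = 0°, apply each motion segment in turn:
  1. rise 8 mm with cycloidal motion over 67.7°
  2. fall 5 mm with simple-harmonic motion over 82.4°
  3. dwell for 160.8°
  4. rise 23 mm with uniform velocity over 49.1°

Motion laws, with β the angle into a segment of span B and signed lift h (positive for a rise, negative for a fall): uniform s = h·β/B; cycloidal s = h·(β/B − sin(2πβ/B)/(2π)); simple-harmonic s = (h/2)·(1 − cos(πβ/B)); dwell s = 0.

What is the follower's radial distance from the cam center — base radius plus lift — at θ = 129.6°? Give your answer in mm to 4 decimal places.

seg 1 [0°–67.7°] cycloidal, h=8: full span → s += 8 → s = 8.0000
seg 2 [67.7°–150.1°] simple-harmonic, h=-5: θ=129.6° here. β=61.9, B=82.4. -5/2·(1 − cos(π·0.7512)) = -4.2745 → s = 3.7255
radial distance = base radius + s = 49 + 3.7255 = 52.7255

52.7255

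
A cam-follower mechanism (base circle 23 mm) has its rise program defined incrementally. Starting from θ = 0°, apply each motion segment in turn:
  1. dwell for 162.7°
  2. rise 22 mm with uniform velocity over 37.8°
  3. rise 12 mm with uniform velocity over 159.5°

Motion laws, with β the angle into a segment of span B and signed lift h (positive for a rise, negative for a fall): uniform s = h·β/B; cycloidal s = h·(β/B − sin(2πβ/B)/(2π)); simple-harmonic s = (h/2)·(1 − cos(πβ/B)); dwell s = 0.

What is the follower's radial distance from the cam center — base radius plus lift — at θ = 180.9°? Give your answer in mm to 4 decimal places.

seg 1 [0°–162.7°] dwell: s stays 0.0000
seg 2 [162.7°–200.5°] uniform, h=22: θ=180.9° here. β=18.2, B=37.8. 22·18.2/37.8 = 10.5926 → s = 10.5926
radial distance = base radius + s = 23 + 10.5926 = 33.5926

33.5926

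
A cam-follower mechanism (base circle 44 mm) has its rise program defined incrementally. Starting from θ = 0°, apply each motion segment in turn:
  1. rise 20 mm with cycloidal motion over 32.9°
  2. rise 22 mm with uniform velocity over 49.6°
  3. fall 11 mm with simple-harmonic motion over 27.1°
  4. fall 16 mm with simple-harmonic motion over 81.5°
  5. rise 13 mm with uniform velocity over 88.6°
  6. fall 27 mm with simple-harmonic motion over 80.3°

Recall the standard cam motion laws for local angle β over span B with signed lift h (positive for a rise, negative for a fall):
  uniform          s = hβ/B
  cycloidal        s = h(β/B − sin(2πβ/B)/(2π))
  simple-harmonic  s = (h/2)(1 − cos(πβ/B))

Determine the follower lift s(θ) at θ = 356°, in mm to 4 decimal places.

seg 1 [0°–32.9°] cycloidal, h=20: full span → s += 20 → s = 20.0000
seg 2 [32.9°–82.5°] uniform, h=22: full span → s += 22 → s = 42.0000
seg 3 [82.5°–109.6°] simple-harmonic, h=-11: full span → s += -11 → s = 31.0000
seg 4 [109.6°–191.1°] simple-harmonic, h=-16: full span → s += -16 → s = 15.0000
seg 5 [191.1°–279.7°] uniform, h=13: full span → s += 13 → s = 28.0000
seg 6 [279.7°–360°] simple-harmonic, h=-27: θ=356° here. β=76.3, B=80.3. -27/2·(1 − cos(π·0.9502)) = -26.8350 → s = 1.1650

1.1650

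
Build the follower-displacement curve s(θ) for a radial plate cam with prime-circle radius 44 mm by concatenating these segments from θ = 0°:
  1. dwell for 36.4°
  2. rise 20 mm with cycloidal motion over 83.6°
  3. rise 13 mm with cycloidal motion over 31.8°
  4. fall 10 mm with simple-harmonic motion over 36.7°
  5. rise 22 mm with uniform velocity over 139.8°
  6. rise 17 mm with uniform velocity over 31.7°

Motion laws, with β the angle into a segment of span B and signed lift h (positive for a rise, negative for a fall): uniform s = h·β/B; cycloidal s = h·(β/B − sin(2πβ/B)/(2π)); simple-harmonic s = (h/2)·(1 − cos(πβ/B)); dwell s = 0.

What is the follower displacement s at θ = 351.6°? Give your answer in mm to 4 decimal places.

seg 1 [0°–36.4°] dwell: s stays 0.0000
seg 2 [36.4°–120°] cycloidal, h=20: full span → s += 20 → s = 20.0000
seg 3 [120°–151.8°] cycloidal, h=13: full span → s += 13 → s = 33.0000
seg 4 [151.8°–188.5°] simple-harmonic, h=-10: full span → s += -10 → s = 23.0000
seg 5 [188.5°–328.3°] uniform, h=22: full span → s += 22 → s = 45.0000
seg 6 [328.3°–360°] uniform, h=17: θ=351.6° here. β=23.3, B=31.7. 17·23.3/31.7 = 12.4953 → s = 57.4953

57.4953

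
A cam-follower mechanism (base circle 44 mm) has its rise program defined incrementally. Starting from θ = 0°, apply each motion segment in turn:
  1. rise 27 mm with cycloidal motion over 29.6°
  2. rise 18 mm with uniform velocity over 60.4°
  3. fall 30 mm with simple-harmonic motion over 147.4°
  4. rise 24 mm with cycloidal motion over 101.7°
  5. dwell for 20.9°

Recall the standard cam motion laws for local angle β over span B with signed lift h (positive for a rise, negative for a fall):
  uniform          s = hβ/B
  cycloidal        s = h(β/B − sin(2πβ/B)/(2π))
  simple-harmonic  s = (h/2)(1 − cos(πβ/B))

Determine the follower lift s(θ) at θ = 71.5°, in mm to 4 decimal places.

seg 1 [0°–29.6°] cycloidal, h=27: full span → s += 27 → s = 27.0000
seg 2 [29.6°–90°] uniform, h=18: θ=71.5° here. β=41.9, B=60.4. 18·41.9/60.4 = 12.4868 → s = 39.4868

39.4868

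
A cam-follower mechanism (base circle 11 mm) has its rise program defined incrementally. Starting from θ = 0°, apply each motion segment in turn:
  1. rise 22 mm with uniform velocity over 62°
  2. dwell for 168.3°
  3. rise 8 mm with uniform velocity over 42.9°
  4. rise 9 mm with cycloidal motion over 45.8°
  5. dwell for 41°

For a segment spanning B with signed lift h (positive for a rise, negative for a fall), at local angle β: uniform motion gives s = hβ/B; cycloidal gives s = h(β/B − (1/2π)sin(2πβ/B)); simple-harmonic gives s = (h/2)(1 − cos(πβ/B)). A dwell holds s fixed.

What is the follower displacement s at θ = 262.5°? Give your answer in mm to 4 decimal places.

seg 1 [0°–62°] uniform, h=22: full span → s += 22 → s = 22.0000
seg 2 [62°–230.3°] dwell: s stays 22.0000
seg 3 [230.3°–273.2°] uniform, h=8: θ=262.5° here. β=32.2, B=42.9. 8·32.2/42.9 = 6.0047 → s = 28.0047

28.0047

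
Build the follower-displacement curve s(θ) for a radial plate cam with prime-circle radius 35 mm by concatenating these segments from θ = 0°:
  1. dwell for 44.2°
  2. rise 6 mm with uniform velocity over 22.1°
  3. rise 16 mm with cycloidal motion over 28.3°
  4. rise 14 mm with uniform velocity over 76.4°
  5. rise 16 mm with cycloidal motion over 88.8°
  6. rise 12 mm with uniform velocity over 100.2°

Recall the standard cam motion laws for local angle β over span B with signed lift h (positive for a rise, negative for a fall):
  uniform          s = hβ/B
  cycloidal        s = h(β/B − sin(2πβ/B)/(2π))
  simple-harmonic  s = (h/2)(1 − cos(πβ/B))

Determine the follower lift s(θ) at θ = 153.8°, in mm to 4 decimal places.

seg 1 [0°–44.2°] dwell: s stays 0.0000
seg 2 [44.2°–66.3°] uniform, h=6: full span → s += 6 → s = 6.0000
seg 3 [66.3°–94.6°] cycloidal, h=16: full span → s += 16 → s = 22.0000
seg 4 [94.6°–171°] uniform, h=14: θ=153.8° here. β=59.2, B=76.4. 14·59.2/76.4 = 10.8482 → s = 32.8482

32.8482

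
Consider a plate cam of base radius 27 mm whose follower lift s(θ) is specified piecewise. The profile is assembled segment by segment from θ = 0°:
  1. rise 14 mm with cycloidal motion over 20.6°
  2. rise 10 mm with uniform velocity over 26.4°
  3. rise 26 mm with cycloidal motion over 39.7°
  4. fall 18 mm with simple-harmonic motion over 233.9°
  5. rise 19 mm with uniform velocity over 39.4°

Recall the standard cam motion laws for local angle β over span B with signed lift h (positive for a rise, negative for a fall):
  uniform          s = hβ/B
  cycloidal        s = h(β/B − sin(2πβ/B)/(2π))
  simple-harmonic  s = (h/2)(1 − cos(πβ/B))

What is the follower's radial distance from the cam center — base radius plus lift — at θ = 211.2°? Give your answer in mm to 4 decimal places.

seg 1 [0°–20.6°] cycloidal, h=14: full span → s += 14 → s = 14.0000
seg 2 [20.6°–47°] uniform, h=10: full span → s += 10 → s = 24.0000
seg 3 [47°–86.7°] cycloidal, h=26: full span → s += 26 → s = 50.0000
seg 4 [86.7°–320.6°] simple-harmonic, h=-18: θ=211.2° here. β=124.5, B=233.9. -18/2·(1 − cos(π·0.5323)) = -9.9111 → s = 40.0889
radial distance = base radius + s = 27 + 40.0889 = 67.0889

67.0889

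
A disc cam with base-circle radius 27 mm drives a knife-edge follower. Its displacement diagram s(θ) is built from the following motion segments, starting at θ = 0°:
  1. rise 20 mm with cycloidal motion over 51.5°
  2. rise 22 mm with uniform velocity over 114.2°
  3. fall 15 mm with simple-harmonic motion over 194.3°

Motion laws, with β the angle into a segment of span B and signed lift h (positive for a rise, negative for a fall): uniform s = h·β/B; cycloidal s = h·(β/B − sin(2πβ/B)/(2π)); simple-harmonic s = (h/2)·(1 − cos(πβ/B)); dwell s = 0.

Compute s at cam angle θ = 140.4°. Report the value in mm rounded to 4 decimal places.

seg 1 [0°–51.5°] cycloidal, h=20: full span → s += 20 → s = 20.0000
seg 2 [51.5°–165.7°] uniform, h=22: θ=140.4° here. β=88.9, B=114.2. 22·88.9/114.2 = 17.1261 → s = 37.1261

37.1261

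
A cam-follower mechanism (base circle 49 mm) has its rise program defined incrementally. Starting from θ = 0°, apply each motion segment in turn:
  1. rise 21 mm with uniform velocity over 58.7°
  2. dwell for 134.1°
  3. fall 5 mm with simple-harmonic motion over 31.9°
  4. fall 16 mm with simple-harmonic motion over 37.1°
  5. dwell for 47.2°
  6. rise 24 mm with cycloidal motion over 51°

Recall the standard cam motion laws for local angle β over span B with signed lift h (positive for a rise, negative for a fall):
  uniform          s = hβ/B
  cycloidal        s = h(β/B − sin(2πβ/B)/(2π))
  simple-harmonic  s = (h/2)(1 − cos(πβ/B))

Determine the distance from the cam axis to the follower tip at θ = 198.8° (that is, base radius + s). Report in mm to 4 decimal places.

seg 1 [0°–58.7°] uniform, h=21: full span → s += 21 → s = 21.0000
seg 2 [58.7°–192.8°] dwell: s stays 21.0000
seg 3 [192.8°–224.7°] simple-harmonic, h=-5: θ=198.8° here. β=6, B=31.9. -5/2·(1 − cos(π·0.1881)) = -0.4239 → s = 20.5761
radial distance = base radius + s = 49 + 20.5761 = 69.5761

69.5761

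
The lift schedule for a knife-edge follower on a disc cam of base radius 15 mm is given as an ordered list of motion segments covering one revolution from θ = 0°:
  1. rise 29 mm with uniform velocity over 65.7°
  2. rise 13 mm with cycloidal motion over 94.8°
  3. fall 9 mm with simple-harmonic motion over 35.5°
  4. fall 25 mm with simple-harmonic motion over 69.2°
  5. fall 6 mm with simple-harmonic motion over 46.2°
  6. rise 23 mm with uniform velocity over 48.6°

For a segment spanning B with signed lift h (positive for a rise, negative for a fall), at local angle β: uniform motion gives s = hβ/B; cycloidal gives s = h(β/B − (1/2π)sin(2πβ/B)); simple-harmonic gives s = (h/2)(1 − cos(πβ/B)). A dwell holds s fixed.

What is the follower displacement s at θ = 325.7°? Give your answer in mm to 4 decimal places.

seg 1 [0°–65.7°] uniform, h=29: full span → s += 29 → s = 29.0000
seg 2 [65.7°–160.5°] cycloidal, h=13: full span → s += 13 → s = 42.0000
seg 3 [160.5°–196°] simple-harmonic, h=-9: full span → s += -9 → s = 33.0000
seg 4 [196°–265.2°] simple-harmonic, h=-25: full span → s += -25 → s = 8.0000
seg 5 [265.2°–311.4°] simple-harmonic, h=-6: full span → s += -6 → s = 2.0000
seg 6 [311.4°–360°] uniform, h=23: θ=325.7° here. β=14.3, B=48.6. 23·14.3/48.6 = 6.7675 → s = 8.7675

8.7675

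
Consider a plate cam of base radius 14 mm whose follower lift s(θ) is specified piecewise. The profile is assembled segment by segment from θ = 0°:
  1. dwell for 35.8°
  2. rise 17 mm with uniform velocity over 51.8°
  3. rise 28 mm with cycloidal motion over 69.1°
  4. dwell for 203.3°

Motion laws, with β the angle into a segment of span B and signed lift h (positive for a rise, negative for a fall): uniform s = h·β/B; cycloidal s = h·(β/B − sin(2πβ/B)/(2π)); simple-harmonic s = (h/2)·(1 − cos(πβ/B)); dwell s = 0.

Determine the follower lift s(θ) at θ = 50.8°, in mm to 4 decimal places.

seg 1 [0°–35.8°] dwell: s stays 0.0000
seg 2 [35.8°–87.6°] uniform, h=17: θ=50.8° here. β=15, B=51.8. 17·15/51.8 = 4.9228 → s = 4.9228

4.9228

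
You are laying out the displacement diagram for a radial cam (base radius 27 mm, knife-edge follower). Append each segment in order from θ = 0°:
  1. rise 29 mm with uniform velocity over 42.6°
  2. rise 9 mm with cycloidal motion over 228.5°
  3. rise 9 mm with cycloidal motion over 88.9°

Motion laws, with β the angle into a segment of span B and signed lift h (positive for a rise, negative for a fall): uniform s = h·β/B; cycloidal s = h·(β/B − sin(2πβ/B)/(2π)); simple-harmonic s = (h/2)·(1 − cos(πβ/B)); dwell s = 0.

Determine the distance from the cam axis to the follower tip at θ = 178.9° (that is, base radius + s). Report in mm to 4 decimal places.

seg 1 [0°–42.6°] uniform, h=29: full span → s += 29 → s = 29.0000
seg 2 [42.6°–271.1°] cycloidal, h=9: θ=178.9° here. β=136.3, B=228.5. 9·(0.5965 − sin(2π·0.5965)/(2π)) = 6.1847 → s = 35.1847
radial distance = base radius + s = 27 + 35.1847 = 62.1847

62.1847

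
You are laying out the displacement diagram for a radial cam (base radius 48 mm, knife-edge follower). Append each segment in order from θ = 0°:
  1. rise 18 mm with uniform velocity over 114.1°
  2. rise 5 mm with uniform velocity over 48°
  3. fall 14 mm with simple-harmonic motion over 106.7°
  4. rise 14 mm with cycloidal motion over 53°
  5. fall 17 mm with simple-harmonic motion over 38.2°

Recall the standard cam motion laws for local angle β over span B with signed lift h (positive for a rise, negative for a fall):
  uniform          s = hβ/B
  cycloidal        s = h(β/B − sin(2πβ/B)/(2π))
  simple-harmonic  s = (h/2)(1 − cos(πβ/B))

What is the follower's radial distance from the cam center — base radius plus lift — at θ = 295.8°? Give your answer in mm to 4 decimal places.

seg 1 [0°–114.1°] uniform, h=18: full span → s += 18 → s = 18.0000
seg 2 [114.1°–162.1°] uniform, h=5: full span → s += 5 → s = 23.0000
seg 3 [162.1°–268.8°] simple-harmonic, h=-14: full span → s += -14 → s = 9.0000
seg 4 [268.8°–321.8°] cycloidal, h=14: θ=295.8° here. β=27, B=53. 14·(0.5094 − sin(2π·0.5094)/(2π)) = 7.2641 → s = 16.2641
radial distance = base radius + s = 48 + 16.2641 = 64.2641

64.2641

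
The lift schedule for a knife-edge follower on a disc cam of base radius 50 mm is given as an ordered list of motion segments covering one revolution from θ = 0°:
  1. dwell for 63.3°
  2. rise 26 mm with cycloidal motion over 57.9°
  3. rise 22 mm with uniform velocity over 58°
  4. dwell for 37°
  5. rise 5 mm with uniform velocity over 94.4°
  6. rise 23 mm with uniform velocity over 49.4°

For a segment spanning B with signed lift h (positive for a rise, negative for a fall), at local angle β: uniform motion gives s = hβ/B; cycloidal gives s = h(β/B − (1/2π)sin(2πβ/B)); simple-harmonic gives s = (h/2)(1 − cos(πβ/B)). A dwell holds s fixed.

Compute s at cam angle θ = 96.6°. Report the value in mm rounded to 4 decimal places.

seg 1 [0°–63.3°] dwell: s stays 0.0000
seg 2 [63.3°–121.2°] cycloidal, h=26: θ=96.6° here. β=33.3, B=57.9. 26·(0.5751 − sin(2π·0.5751)/(2π)) = 16.8350 → s = 16.8350

16.8350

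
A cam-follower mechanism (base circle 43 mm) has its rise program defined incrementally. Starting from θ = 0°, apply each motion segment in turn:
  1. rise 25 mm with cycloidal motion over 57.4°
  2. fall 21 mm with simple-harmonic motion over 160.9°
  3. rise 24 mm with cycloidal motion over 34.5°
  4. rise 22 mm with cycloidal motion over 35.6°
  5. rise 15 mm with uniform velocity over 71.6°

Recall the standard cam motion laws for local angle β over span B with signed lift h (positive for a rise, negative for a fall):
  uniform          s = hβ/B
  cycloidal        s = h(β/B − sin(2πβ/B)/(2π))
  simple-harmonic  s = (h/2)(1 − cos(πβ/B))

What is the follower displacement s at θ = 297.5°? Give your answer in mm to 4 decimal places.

seg 1 [0°–57.4°] cycloidal, h=25: full span → s += 25 → s = 25.0000
seg 2 [57.4°–218.3°] simple-harmonic, h=-21: full span → s += -21 → s = 4.0000
seg 3 [218.3°–252.8°] cycloidal, h=24: full span → s += 24 → s = 28.0000
seg 4 [252.8°–288.4°] cycloidal, h=22: full span → s += 22 → s = 50.0000
seg 5 [288.4°–360°] uniform, h=15: θ=297.5° here. β=9.1, B=71.6. 15·9.1/71.6 = 1.9064 → s = 51.9064

51.9064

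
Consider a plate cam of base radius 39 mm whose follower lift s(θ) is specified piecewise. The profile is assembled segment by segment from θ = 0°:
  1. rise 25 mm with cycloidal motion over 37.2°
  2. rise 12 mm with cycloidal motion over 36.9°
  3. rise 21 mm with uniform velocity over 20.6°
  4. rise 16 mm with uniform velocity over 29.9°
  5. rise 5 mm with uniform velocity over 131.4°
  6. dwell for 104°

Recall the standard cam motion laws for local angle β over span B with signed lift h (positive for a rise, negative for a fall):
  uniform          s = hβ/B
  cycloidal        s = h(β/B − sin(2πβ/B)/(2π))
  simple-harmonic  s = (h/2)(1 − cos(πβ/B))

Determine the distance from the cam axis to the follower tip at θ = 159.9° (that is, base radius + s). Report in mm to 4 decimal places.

seg 1 [0°–37.2°] cycloidal, h=25: full span → s += 25 → s = 25.0000
seg 2 [37.2°–74.1°] cycloidal, h=12: full span → s += 12 → s = 37.0000
seg 3 [74.1°–94.7°] uniform, h=21: full span → s += 21 → s = 58.0000
seg 4 [94.7°–124.6°] uniform, h=16: full span → s += 16 → s = 74.0000
seg 5 [124.6°–256°] uniform, h=5: θ=159.9° here. β=35.3, B=131.4. 5·35.3/131.4 = 1.3432 → s = 75.3432
radial distance = base radius + s = 39 + 75.3432 = 114.3432

114.3432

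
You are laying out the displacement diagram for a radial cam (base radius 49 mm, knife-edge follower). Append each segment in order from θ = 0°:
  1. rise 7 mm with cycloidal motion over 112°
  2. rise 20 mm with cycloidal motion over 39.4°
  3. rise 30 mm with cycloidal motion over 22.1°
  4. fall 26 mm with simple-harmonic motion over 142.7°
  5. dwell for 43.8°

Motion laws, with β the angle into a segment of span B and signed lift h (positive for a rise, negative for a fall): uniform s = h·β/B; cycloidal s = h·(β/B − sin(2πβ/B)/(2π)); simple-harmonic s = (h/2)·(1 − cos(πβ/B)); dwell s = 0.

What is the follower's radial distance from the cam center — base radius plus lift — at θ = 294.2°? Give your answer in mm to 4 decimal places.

seg 1 [0°–112°] cycloidal, h=7: full span → s += 7 → s = 7.0000
seg 2 [112°–151.4°] cycloidal, h=20: full span → s += 20 → s = 27.0000
seg 3 [151.4°–173.5°] cycloidal, h=30: full span → s += 30 → s = 57.0000
seg 4 [173.5°–316.2°] simple-harmonic, h=-26: θ=294.2° here. β=120.7, B=142.7. -26/2·(1 − cos(π·0.8458)) = -24.5048 → s = 32.4952
radial distance = base radius + s = 49 + 32.4952 = 81.4952

81.4952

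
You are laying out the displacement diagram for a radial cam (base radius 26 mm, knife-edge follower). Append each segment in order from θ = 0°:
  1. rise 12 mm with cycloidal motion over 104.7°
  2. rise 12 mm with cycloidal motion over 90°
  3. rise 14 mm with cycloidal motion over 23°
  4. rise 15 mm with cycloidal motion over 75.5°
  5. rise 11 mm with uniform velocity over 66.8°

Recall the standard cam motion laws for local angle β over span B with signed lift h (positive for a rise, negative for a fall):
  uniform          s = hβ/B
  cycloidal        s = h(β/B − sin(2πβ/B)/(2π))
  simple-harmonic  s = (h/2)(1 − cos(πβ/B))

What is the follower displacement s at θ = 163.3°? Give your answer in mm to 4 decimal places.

seg 1 [0°–104.7°] cycloidal, h=12: full span → s += 12 → s = 12.0000
seg 2 [104.7°–194.7°] cycloidal, h=12: θ=163.3° here. β=58.6, B=90. 12·(0.6511 − sin(2π·0.6511)/(2π)) = 9.3662 → s = 21.3662

21.3662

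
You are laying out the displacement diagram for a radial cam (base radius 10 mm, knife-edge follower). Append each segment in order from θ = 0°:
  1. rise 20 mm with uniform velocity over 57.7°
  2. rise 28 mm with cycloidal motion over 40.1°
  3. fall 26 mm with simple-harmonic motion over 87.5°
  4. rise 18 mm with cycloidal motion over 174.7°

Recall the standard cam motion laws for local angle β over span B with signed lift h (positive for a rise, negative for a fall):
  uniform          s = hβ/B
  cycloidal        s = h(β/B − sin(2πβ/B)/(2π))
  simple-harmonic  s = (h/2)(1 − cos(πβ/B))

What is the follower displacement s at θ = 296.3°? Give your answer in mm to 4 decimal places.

seg 1 [0°–57.7°] uniform, h=20: full span → s += 20 → s = 20.0000
seg 2 [57.7°–97.8°] cycloidal, h=28: full span → s += 28 → s = 48.0000
seg 3 [97.8°–185.3°] simple-harmonic, h=-26: full span → s += -26 → s = 22.0000
seg 4 [185.3°–360°] cycloidal, h=18: θ=296.3° here. β=111, B=174.7. 18·(0.6354 − sin(2π·0.6354)/(2π)) = 13.5901 → s = 35.5901

35.5901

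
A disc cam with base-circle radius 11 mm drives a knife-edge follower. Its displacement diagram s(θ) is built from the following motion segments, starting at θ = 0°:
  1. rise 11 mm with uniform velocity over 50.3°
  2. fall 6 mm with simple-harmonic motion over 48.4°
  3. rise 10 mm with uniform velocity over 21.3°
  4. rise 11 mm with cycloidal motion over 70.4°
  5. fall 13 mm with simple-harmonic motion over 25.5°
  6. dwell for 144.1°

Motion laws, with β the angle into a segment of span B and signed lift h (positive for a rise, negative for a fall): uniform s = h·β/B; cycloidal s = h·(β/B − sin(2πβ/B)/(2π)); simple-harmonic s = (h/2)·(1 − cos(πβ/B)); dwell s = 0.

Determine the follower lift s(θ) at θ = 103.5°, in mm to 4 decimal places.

seg 1 [0°–50.3°] uniform, h=11: full span → s += 11 → s = 11.0000
seg 2 [50.3°–98.7°] simple-harmonic, h=-6: full span → s += -6 → s = 5.0000
seg 3 [98.7°–120°] uniform, h=10: θ=103.5° here. β=4.8, B=21.3. 10·4.8/21.3 = 2.2535 → s = 7.2535

7.2535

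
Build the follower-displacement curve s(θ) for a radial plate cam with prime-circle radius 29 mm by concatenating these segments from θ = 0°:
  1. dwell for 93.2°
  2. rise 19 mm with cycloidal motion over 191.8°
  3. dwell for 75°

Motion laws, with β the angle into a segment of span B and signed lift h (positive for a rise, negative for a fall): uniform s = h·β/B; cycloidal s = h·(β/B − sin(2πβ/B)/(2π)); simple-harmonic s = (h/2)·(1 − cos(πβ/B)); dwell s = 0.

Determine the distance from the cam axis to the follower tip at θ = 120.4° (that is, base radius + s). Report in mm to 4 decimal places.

seg 1 [0°–93.2°] dwell: s stays 0.0000
seg 2 [93.2°–285°] cycloidal, h=19: θ=120.4° here. β=27.2, B=191.8. 19·(0.1418 − sin(2π·0.1418)/(2π)) = 0.3427 → s = 0.3427
radial distance = base radius + s = 29 + 0.3427 = 29.3427

29.3427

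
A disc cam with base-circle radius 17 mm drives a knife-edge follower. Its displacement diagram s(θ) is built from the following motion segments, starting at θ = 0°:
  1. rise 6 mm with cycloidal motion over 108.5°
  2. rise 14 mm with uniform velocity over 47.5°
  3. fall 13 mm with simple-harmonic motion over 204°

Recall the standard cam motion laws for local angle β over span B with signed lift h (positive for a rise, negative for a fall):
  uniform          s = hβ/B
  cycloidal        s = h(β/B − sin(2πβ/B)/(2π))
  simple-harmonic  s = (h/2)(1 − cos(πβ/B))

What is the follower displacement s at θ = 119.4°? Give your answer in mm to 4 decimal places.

seg 1 [0°–108.5°] cycloidal, h=6: full span → s += 6 → s = 6.0000
seg 2 [108.5°–156°] uniform, h=14: θ=119.4° here. β=10.9, B=47.5. 14·10.9/47.5 = 3.2126 → s = 9.2126

9.2126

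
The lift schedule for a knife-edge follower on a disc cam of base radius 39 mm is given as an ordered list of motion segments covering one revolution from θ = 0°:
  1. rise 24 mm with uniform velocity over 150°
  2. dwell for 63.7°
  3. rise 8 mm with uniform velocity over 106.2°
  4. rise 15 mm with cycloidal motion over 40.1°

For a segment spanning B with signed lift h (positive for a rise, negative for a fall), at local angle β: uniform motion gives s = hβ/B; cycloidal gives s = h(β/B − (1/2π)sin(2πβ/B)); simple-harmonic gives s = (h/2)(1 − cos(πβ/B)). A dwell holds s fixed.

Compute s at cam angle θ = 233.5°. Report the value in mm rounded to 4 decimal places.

seg 1 [0°–150°] uniform, h=24: full span → s += 24 → s = 24.0000
seg 2 [150°–213.7°] dwell: s stays 24.0000
seg 3 [213.7°–319.9°] uniform, h=8: θ=233.5° here. β=19.8, B=106.2. 8·19.8/106.2 = 1.4915 → s = 25.4915

25.4915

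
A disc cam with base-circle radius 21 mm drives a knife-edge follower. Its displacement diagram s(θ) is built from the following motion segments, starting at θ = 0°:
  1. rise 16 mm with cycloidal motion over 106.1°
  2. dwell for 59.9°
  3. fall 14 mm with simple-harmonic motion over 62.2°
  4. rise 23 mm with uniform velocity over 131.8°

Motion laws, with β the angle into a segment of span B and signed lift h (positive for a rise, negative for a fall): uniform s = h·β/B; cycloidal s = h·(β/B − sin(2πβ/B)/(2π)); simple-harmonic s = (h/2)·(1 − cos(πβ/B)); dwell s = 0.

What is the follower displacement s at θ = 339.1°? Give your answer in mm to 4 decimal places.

seg 1 [0°–106.1°] cycloidal, h=16: full span → s += 16 → s = 16.0000
seg 2 [106.1°–166°] dwell: s stays 16.0000
seg 3 [166°–228.2°] simple-harmonic, h=-14: full span → s += -14 → s = 2.0000
seg 4 [228.2°–360°] uniform, h=23: θ=339.1° here. β=110.9, B=131.8. 23·110.9/131.8 = 19.3528 → s = 21.3528

21.3528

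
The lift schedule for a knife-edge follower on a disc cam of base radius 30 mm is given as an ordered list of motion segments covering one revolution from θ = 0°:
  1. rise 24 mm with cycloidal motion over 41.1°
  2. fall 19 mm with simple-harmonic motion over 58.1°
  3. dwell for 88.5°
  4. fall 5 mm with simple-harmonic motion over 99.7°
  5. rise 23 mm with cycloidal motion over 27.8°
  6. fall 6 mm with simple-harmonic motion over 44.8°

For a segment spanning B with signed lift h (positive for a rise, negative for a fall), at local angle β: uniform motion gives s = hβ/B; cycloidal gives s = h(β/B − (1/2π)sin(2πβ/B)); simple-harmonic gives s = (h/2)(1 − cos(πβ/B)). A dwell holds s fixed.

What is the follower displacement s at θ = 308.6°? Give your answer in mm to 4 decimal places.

seg 1 [0°–41.1°] cycloidal, h=24: full span → s += 24 → s = 24.0000
seg 2 [41.1°–99.2°] simple-harmonic, h=-19: full span → s += -19 → s = 5.0000
seg 3 [99.2°–187.7°] dwell: s stays 5.0000
seg 4 [187.7°–287.4°] simple-harmonic, h=-5: full span → s += -5 → s = 0.0000
seg 5 [287.4°–315.2°] cycloidal, h=23: θ=308.6° here. β=21.2, B=27.8. 23·(0.7626 − sin(2π·0.7626)/(2π)) = 21.1887 → s = 21.1887

21.1887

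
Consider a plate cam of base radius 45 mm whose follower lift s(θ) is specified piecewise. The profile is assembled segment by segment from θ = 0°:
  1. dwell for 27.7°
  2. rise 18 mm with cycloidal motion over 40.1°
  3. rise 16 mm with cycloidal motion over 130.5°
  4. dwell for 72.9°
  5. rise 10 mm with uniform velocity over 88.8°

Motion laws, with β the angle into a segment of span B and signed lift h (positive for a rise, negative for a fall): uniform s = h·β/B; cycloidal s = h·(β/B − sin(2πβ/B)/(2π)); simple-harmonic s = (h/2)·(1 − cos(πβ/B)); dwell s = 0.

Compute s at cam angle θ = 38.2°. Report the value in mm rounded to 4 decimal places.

seg 1 [0°–27.7°] dwell: s stays 0.0000
seg 2 [27.7°–67.8°] cycloidal, h=18: θ=38.2° here. β=10.5, B=40.1. 18·(0.2618 − sin(2π·0.2618)/(2π)) = 1.8564 → s = 1.8564

1.8564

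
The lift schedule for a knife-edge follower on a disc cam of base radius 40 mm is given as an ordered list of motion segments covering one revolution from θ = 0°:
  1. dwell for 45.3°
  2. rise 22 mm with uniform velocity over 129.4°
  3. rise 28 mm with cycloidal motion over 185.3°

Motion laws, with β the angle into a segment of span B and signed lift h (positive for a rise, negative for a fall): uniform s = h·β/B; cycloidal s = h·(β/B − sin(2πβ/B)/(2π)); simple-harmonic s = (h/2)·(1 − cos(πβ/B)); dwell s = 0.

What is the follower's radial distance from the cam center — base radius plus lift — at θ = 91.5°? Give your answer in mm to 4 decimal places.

seg 1 [0°–45.3°] dwell: s stays 0.0000
seg 2 [45.3°–174.7°] uniform, h=22: θ=91.5° here. β=46.2, B=129.4. 22·46.2/129.4 = 7.8547 → s = 7.8547
radial distance = base radius + s = 40 + 7.8547 = 47.8547

47.8547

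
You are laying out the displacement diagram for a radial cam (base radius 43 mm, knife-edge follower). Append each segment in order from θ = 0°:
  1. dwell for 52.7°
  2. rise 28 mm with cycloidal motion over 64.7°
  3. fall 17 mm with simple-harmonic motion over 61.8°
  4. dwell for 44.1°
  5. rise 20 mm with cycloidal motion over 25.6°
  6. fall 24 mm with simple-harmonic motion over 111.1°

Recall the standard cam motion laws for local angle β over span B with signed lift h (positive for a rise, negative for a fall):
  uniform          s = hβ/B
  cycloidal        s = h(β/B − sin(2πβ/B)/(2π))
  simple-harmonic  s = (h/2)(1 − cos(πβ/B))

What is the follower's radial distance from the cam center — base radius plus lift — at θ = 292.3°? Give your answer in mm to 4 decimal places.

seg 1 [0°–52.7°] dwell: s stays 0.0000
seg 2 [52.7°–117.4°] cycloidal, h=28: full span → s += 28 → s = 28.0000
seg 3 [117.4°–179.2°] simple-harmonic, h=-17: full span → s += -17 → s = 11.0000
seg 4 [179.2°–223.3°] dwell: s stays 11.0000
seg 5 [223.3°–248.9°] cycloidal, h=20: full span → s += 20 → s = 31.0000
seg 6 [248.9°–360°] simple-harmonic, h=-24: θ=292.3° here. β=43.4, B=111.1. -24/2·(1 − cos(π·0.3906)) = -7.9578 → s = 23.0422
radial distance = base radius + s = 43 + 23.0422 = 66.0422

66.0422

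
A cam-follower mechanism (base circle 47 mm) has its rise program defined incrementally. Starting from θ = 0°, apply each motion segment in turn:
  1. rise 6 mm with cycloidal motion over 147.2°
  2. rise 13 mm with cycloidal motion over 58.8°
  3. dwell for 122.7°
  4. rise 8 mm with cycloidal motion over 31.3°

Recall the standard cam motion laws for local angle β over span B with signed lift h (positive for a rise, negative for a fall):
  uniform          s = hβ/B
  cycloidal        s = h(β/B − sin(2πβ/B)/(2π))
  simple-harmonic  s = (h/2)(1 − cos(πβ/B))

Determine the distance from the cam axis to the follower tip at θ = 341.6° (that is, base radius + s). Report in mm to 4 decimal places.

seg 1 [0°–147.2°] cycloidal, h=6: full span → s += 6 → s = 6.0000
seg 2 [147.2°–206°] cycloidal, h=13: full span → s += 13 → s = 19.0000
seg 3 [206°–328.7°] dwell: s stays 19.0000
seg 4 [328.7°–360°] cycloidal, h=8: θ=341.6° here. β=12.9, B=31.3. 8·(0.4121 − sin(2π·0.4121)/(2π)) = 2.6294 → s = 21.6294
radial distance = base radius + s = 47 + 21.6294 = 68.6294

68.6294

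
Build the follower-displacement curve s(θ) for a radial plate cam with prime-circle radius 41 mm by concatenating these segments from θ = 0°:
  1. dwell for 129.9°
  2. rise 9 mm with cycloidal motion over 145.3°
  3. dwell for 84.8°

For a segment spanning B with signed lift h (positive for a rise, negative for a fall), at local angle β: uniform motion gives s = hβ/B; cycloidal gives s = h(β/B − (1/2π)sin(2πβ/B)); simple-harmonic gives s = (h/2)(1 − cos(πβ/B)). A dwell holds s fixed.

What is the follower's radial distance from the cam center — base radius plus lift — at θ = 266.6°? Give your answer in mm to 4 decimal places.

seg 1 [0°–129.9°] dwell: s stays 0.0000
seg 2 [129.9°–275.2°] cycloidal, h=9: θ=266.6° here. β=136.7, B=145.3. 9·(0.9408 − sin(2π·0.9408)/(2π)) = 8.9878 → s = 8.9878
radial distance = base radius + s = 41 + 8.9878 = 49.9878

49.9878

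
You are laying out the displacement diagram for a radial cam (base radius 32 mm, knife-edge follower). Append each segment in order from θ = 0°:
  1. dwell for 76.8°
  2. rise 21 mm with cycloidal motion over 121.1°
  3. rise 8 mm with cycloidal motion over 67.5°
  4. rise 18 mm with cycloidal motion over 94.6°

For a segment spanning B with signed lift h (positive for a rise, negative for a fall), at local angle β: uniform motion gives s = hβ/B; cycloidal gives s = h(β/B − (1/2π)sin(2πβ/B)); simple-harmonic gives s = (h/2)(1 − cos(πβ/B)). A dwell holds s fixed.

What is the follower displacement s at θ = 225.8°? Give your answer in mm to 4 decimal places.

seg 1 [0°–76.8°] dwell: s stays 0.0000
seg 2 [76.8°–197.9°] cycloidal, h=21: full span → s += 21 → s = 21.0000
seg 3 [197.9°–265.4°] cycloidal, h=8: θ=225.8° here. β=27.9, B=67.5. 8·(0.4133 − sin(2π·0.4133)/(2π)) = 2.6471 → s = 23.6471

23.6471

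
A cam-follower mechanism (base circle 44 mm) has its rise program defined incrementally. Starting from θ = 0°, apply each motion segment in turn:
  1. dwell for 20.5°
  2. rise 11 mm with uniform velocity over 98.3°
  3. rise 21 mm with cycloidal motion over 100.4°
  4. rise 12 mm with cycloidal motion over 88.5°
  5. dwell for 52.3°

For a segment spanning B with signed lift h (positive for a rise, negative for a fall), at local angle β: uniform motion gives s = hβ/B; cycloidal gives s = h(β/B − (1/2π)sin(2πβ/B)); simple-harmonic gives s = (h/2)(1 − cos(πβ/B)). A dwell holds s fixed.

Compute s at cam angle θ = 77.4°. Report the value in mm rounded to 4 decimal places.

seg 1 [0°–20.5°] dwell: s stays 0.0000
seg 2 [20.5°–118.8°] uniform, h=11: θ=77.4° here. β=56.9, B=98.3. 11·56.9/98.3 = 6.3672 → s = 6.3672

6.3672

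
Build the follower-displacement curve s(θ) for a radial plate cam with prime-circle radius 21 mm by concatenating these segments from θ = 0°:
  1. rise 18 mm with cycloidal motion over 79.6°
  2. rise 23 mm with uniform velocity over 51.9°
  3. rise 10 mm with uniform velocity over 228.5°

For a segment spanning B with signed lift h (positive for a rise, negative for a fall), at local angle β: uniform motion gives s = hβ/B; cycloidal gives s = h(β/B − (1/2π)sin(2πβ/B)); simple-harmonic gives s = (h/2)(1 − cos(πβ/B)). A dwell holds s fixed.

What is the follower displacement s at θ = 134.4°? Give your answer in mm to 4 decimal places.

seg 1 [0°–79.6°] cycloidal, h=18: full span → s += 18 → s = 18.0000
seg 2 [79.6°–131.5°] uniform, h=23: full span → s += 23 → s = 41.0000
seg 3 [131.5°–360°] uniform, h=10: θ=134.4° here. β=2.9, B=228.5. 10·2.9/228.5 = 0.1269 → s = 41.1269

41.1269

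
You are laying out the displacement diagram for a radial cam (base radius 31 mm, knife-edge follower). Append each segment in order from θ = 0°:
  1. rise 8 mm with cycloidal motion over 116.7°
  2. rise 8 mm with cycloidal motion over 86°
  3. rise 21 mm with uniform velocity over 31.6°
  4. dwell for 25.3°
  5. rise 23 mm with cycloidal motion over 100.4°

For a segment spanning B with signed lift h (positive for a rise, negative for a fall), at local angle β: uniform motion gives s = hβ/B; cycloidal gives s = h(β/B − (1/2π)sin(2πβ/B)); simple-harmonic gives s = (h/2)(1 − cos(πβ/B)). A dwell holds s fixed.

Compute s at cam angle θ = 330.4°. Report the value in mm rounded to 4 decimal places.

seg 1 [0°–116.7°] cycloidal, h=8: full span → s += 8 → s = 8.0000
seg 2 [116.7°–202.7°] cycloidal, h=8: full span → s += 8 → s = 16.0000
seg 3 [202.7°–234.3°] uniform, h=21: full span → s += 21 → s = 37.0000
seg 4 [234.3°–259.6°] dwell: s stays 37.0000
seg 5 [259.6°–360°] cycloidal, h=23: θ=330.4° here. β=70.8, B=100.4. 23·(0.7052 − sin(2π·0.7052)/(2π)) = 19.7355 → s = 56.7355

56.7355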